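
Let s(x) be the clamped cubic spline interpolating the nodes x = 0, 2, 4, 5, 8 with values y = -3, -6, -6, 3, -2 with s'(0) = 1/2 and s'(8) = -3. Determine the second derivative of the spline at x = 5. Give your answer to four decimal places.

Put M_i = s'' at the i-th knot. Here h = (2, 2, 1, 3) and Δ = (-3/2, 0, 9, -5/3), so the interior equations h_(i-1)·M_(i-1) + 2(h_(i-1)+h_i)·M_i + h_i·M_(i+1) = 6(Δ_i − Δ_(i-1)) read
  2·M_0 + 8·M_1 + 2·M_2 = 6(Δ_1 - Δ_0) = 9
  2·M_1 + 6·M_2 + 1·M_3 = 6(Δ_2 - Δ_1) = 54
  1·M_2 + 8·M_3 + 3·M_4 = 6(Δ_3 - Δ_2) = -64
Clamped end conditions give two more equations: 2h_0·M_0 + h_0·M_1 = 6(Δ_0 - s'(0)) = -12 and h_3·M_3 + 2h_3·M_4 = 6(s'(8) - Δ_3) = -8.
Solving the tridiagonal system: M_0 = -99/40, M_1 = -21/20, M_2 = 447/40, M_3 = -219/20, M_4 = 497/120.

-10.9500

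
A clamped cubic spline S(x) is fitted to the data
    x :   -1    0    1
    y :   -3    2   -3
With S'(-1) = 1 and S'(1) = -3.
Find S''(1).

19

Let M_i = S''(x_i). Step sizes h_i = 1, 1; slopes of the chords Δ_i = (y_(i+1) - y_i)/h_i = 5, -5.
  1·M_0 + 4·M_1 + 1·M_2 = 6(Δ_1 - Δ_0) = -60
Clamped end conditions give two more equations: 2h_0·M_0 + h_0·M_1 = 6(Δ_0 - S'(-1)) = 24 and h_1·M_1 + 2h_1·M_2 = 6(S'(1) - Δ_1) = 12.
Forward elimination and back-substitution give M_0 = 25, M_1 = -26, M_2 = 19.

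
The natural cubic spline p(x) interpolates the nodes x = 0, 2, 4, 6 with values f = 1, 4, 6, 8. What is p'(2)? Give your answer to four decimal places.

1.2333

Write M_i for p''(x_i). With h_i = 2, 2, 2 and divided differences Δ_i = 3/2, 1, 1, the continuity of p' gives the tridiagonal system
  2·M_0 + 8·M_1 + 2·M_2 = 6(Δ_1 - Δ_0) = -3
  2·M_1 + 8·M_2 + 2·M_3 = 6(Δ_2 - Δ_1) = 0
Natural end conditions: M_0 = M_3 = 0.
Solving the tridiagonal system: M_0 = 0, M_1 = -2/5, M_2 = 1/10, M_3 = 0.
On [2, 4], p'(x) = b_1 + 2c_1·(x - 2) + 3d_1·(x - 2)² with b_1 = Δ_1 - h_1(2M_1 + M_2)/6 = 37/30, c_1 = M_1/2 = -1/5, d_1 = (M_2 - M_1)/(6h_1) = 1/24. So p'(2) = 37/30.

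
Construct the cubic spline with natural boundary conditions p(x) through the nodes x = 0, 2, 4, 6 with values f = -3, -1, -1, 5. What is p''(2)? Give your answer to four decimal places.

-1.4000

With m_i denoting the second derivative at x_i, h_i = 2, 2, 2, and Δ_i = (y_(i+1) − y_i)/h_i = 1, 0, 3:
  2·m_0 + 8·m_1 + 2·m_2 = 6(Δ_1 - Δ_0) = -6
  2·m_1 + 8·m_2 + 2·m_3 = 6(Δ_2 - Δ_1) = 18
Natural end conditions: m_0 = m_3 = 0.
Solving: m_0 = 0, m_1 = -7/5, m_2 = 13/5, m_3 = 0.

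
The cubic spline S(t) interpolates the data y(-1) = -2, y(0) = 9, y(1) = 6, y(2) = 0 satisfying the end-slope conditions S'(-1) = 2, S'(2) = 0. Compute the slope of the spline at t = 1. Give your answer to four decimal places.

With m_i denoting the second derivative at x_i, h_i = 1, 1, 1, and Δ_i = (y_(i+1) − y_i)/h_i = 11, -3, -6:
  1·m_0 + 4·m_1 + 1·m_2 = 6(Δ_1 - Δ_0) = -84
  1·m_1 + 4·m_2 + 1·m_3 = 6(Δ_2 - Δ_1) = -18
Clamped end conditions give two more equations: 2h_0·m_0 + h_0·m_1 = 6(Δ_0 - S'(-1)) = 54 and h_2·m_2 + 2h_2·m_3 = 6(S'(2) - Δ_2) = 36.
Hence m_0 = 128/3, m_1 = -94/3, m_2 = -4/3, m_3 = 56/3.
On [1, 2], S'(t) = b_2 + 2c_2·(t - 1) + 3d_2·(t - 1)² with b_2 = Δ_2 - h_2(2m_2 + m_3)/6 = -26/3, c_2 = m_2/2 = -2/3, d_2 = (m_3 - m_2)/(6h_2) = 10/3. So S'(1) = -26/3.

-8.6667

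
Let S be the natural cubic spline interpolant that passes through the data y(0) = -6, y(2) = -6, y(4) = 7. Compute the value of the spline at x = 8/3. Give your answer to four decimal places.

Write M_i for S''(x_i). With h_i = 2, 2 and divided differences Δ_i = 0, 13/2, the continuity of S' gives the tridiagonal system
  2·M_0 + 8·M_1 + 2·M_2 = 6(Δ_1 - Δ_0) = 39
Natural end conditions: M_0 = M_2 = 0.
Solving: M_0 = 0, M_1 = 39/8, M_2 = 0.
On [2, 4], S(x) = -6 + 13/4·(x - 2) + 39/16·(x - 2)² - 13/32·(x - 2)³.
With (x - 2) = 2/3: S(8/3) = -155/54.

-2.8704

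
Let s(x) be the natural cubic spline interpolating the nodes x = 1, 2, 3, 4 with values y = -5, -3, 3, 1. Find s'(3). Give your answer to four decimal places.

2.8000

With M_i denoting the second derivative at x_i, h_i = 1, 1, 1, and Δ_i = (y_(i+1) − y_i)/h_i = 2, 6, -2:
  1·M_0 + 4·M_1 + 1·M_2 = 6(Δ_1 - Δ_0) = 24
  1·M_1 + 4·M_2 + 1·M_3 = 6(Δ_2 - Δ_1) = -48
Natural end conditions: M_0 = M_3 = 0.
Hence M_0 = 0, M_1 = 48/5, M_2 = -72/5, M_3 = 0.
On [3, 4], s'(x) = b_2 + 2c_2·(x - 3) + 3d_2·(x - 3)² with b_2 = Δ_2 - h_2(2M_2 + M_3)/6 = 14/5, c_2 = M_2/2 = -36/5, d_2 = (M_3 - M_2)/(6h_2) = 12/5. So s'(3) = 14/5.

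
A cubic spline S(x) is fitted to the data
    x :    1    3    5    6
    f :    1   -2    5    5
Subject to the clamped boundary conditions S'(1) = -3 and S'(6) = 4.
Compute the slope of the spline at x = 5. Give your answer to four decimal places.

Write M_i for S''(x_i). With h_i = 2, 2, 1 and divided differences Δ_i = -3/2, 7/2, 0, the continuity of S' gives the tridiagonal system
  2·M_0 + 8·M_1 + 2·M_2 = 6(Δ_1 - Δ_0) = 30
  2·M_1 + 6·M_2 + 1·M_3 = 6(Δ_2 - Δ_1) = -21
Clamped end conditions give two more equations: 2h_0·M_0 + h_0·M_1 = 6(Δ_0 - S'(1)) = 9 and h_2·M_2 + 2h_2·M_3 = 6(S'(6) - Δ_2) = 24.
Solving the tridiagonal system: M_0 = -17/23, M_1 = 275/46, M_2 = -188/23, M_3 = 370/23.
On [5, 6], S'(x) = b_2 + 2c_2·(x - 5) + 3d_2·(x - 5)² with b_2 = Δ_2 - h_2(2M_2 + M_3)/6 = 1/23, c_2 = M_2/2 = -94/23, d_2 = (M_3 - M_2)/(6h_2) = 93/23. So S'(5) = 1/23.

0.0435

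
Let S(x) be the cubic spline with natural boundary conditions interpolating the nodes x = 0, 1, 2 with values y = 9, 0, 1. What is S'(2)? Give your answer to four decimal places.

With M_i denoting the second derivative at x_i, h_i = 1, 1, and Δ_i = (y_(i+1) − y_i)/h_i = -9, 1:
  1·M_0 + 4·M_1 + 1·M_2 = 6(Δ_1 - Δ_0) = 60
Natural end conditions: M_0 = M_2 = 0.
Hence M_0 = 0, M_1 = 15, M_2 = 0.
On [1, 2], S'(x) = b_1 + 2c_1·(x - 1) + 3d_1·(x - 1)² with b_1 = Δ_1 - h_1(2M_1 + M_2)/6 = -4, c_1 = M_1/2 = 15/2, d_1 = (M_2 - M_1)/(6h_1) = -5/2. So S'(2) = 7/2.

3.5000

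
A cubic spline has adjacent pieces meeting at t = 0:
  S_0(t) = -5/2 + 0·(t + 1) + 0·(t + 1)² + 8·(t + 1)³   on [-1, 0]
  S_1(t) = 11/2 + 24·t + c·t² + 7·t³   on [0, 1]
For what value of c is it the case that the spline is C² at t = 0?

24

S_0''(t) = 0 + 48·(t + 1), so S_0''(0) = 48. On the right, S_1''(0) = 2c, so c = 24.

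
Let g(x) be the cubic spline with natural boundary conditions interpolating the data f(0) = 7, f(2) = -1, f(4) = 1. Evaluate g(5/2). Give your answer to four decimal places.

-1.3203

Put m_i = g'' at the i-th knot. Here h = (2, 2) and Δ = (-4, 1), so the interior equations h_(i-1)·m_(i-1) + 2(h_(i-1)+h_i)·m_i + h_i·m_(i+1) = 6(Δ_i − Δ_(i-1)) read
  2·m_0 + 8·m_1 + 2·m_2 = 6(Δ_1 - Δ_0) = 30
Natural end conditions: m_0 = m_2 = 0.
Solving: m_0 = 0, m_1 = 15/4, m_2 = 0.
On [2, 4], g(x) = -1 - 3/2·(x - 2) + 15/8·(x - 2)² - 5/16·(x - 2)³.
With (x - 2) = 1/2: g(5/2) = -169/128.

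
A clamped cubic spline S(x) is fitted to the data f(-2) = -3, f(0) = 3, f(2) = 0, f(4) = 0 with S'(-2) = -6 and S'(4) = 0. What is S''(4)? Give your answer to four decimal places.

With M_i denoting the second derivative at x_i, h_i = 2, 2, 2, and Δ_i = (y_(i+1) − y_i)/h_i = 3, -3/2, 0:
  2·M_0 + 8·M_1 + 2·M_2 = 6(Δ_1 - Δ_0) = -27
  2·M_1 + 8·M_2 + 2·M_3 = 6(Δ_2 - Δ_1) = 9
Clamped end conditions give two more equations: 2h_0·M_0 + h_0·M_1 = 6(Δ_0 - S'(-2)) = 54 and h_2·M_2 + 2h_2·M_3 = 6(S'(4) - Δ_2) = 0.
Solving: M_0 = 179/10, M_1 = -44/5, M_2 = 19/5, M_3 = -19/10.

-1.9000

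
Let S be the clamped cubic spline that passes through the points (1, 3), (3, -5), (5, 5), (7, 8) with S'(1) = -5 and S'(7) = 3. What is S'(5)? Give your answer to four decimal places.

3.8667

Let σ_i = S''(x_i). Step sizes h_i = 2, 2, 2; slopes of the chords Δ_i = (y_(i+1) - y_i)/h_i = -4, 5, 3/2.
  2·σ_0 + 8·σ_1 + 2·σ_2 = 6(Δ_1 - Δ_0) = 54
  2·σ_1 + 8·σ_2 + 2·σ_3 = 6(Δ_2 - Δ_1) = -21
Clamped end conditions give two more equations: 2h_0·σ_0 + h_0·σ_1 = 6(Δ_0 - S'(1)) = 6 and h_2·σ_2 + 2h_2·σ_3 = 6(S'(7) - Δ_2) = 9.
Solving the tridiagonal system: σ_0 = -91/30, σ_1 = 136/15, σ_2 = -187/30, σ_3 = 161/30.
On [5, 7], S'(x) = b_2 + 2c_2·(x - 5) + 3d_2·(x - 5)² with b_2 = Δ_2 - h_2(2σ_2 + σ_3)/6 = 58/15, c_2 = σ_2/2 = -187/60, d_2 = (σ_3 - σ_2)/(6h_2) = 29/30. So S'(5) = 58/15.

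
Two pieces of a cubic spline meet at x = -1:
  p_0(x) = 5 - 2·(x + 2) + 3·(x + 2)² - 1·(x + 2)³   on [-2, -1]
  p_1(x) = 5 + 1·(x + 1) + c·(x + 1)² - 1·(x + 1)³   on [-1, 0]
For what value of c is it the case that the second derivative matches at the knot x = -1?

p_0''(x) = 6 - 6·(x + 2), so p_0''(-1) = 0. On the right, p_1''(-1) = 2c, so c = 0.

0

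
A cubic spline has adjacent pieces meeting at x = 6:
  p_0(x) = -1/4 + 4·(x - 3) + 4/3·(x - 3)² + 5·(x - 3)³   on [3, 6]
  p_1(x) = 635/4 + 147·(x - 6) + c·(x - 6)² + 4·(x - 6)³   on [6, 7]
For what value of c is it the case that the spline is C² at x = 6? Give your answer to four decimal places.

46.3333

p_0''(x) = 8/3 + 30·(x - 3), so p_0''(6) = 278/3. On the right, p_1''(6) = 2c, so c = 139/3.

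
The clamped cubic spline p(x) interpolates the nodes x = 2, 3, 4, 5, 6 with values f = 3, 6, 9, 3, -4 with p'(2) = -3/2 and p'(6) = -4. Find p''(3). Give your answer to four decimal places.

Let M_i = p''(x_i). Step sizes h_i = 1, 1, 1, 1; slopes of the chords Δ_i = (y_(i+1) - y_i)/h_i = 3, 3, -6, -7.
  1·M_0 + 4·M_1 + 1·M_2 = 6(Δ_1 - Δ_0) = 0
  1·M_1 + 4·M_2 + 1·M_3 = 6(Δ_2 - Δ_1) = -54
  1·M_2 + 4·M_3 + 1·M_4 = 6(Δ_3 - Δ_2) = -6
Clamped end conditions give two more equations: 2h_0·M_0 + h_0·M_1 = 6(Δ_0 - p'(2)) = 27 and h_3·M_3 + 2h_3·M_4 = 6(p'(6) - Δ_3) = 18.
Solving the tridiagonal system: M_0 = 757/56, M_1 = -1/28, M_2 = -107/8, M_3 = -13/28, M_4 = 517/56.

-0.0357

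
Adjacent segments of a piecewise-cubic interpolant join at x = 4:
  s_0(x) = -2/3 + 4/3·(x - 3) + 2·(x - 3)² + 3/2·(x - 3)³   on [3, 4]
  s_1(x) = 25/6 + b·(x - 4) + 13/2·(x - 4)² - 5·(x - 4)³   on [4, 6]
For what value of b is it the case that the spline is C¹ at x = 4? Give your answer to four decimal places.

9.8333

s_0'(x) = 4/3 + 4·(x - 3) + 9/2·(x - 3)², so s_0'(4) = 59/6. On the right, s_1'(4) = b, so b = 59/6.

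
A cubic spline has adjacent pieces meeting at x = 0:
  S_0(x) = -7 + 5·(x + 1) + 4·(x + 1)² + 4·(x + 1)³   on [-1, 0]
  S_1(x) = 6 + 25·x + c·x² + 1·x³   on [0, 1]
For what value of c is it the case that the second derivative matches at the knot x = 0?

16

S_0''(x) = 8 + 24·(x + 1), so S_0''(0) = 32. On the right, S_1''(0) = 2c, so c = 16.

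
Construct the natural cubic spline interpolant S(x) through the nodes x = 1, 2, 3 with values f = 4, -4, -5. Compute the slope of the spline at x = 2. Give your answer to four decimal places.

-4.5000

Put M_i = S'' at the i-th knot. Here h = (1, 1) and Δ = (-8, -1), so the interior equations h_(i-1)·M_(i-1) + 2(h_(i-1)+h_i)·M_i + h_i·M_(i+1) = 6(Δ_i − Δ_(i-1)) read
  1·M_0 + 4·M_1 + 1·M_2 = 6(Δ_1 - Δ_0) = 42
Natural end conditions: M_0 = M_2 = 0.
Hence M_0 = 0, M_1 = 21/2, M_2 = 0.
On [2, 3], S'(x) = b_1 + 2c_1·(x - 2) + 3d_1·(x - 2)² with b_1 = Δ_1 - h_1(2M_1 + M_2)/6 = -9/2, c_1 = M_1/2 = 21/4, d_1 = (M_2 - M_1)/(6h_1) = -7/4. So S'(2) = -9/2.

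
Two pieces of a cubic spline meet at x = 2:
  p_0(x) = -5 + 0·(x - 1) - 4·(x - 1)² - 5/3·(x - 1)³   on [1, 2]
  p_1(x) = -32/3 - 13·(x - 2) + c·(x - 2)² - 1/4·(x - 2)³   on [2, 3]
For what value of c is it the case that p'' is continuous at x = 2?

-9

p_0''(x) = -8 - 10·(x - 1), so p_0''(2) = -18. On the right, p_1''(2) = 2c, so c = -9.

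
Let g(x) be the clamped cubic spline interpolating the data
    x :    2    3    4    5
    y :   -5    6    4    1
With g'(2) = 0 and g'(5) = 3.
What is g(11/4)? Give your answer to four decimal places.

With M_i denoting the second derivative at x_i, h_i = 1, 1, 1, and Δ_i = (y_(i+1) − y_i)/h_i = 11, -2, -3:
  1·M_0 + 4·M_1 + 1·M_2 = 6(Δ_1 - Δ_0) = -78
  1·M_1 + 4·M_2 + 1·M_3 = 6(Δ_2 - Δ_1) = -6
Clamped end conditions give two more equations: 2h_0·M_0 + h_0·M_1 = 6(Δ_0 - g'(2)) = 66 and h_2·M_2 + 2h_2·M_3 = 6(g'(5) - Δ_2) = 36.
Forward elimination and back-substitution give M_0 = 246/5, M_1 = -162/5, M_2 = 12/5, M_3 = 84/5.
On [2, 3], g(x) = -5 + 0·(x - 2) + 123/5·(x - 2)² - 68/5·(x - 2)³.
With (x - 2) = 3/4: g(11/4) = 31/10.

3.1000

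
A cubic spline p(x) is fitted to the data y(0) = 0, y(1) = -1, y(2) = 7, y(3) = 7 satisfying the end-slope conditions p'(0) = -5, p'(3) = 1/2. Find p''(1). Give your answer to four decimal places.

Put σ_i = p'' at the i-th knot. Here h = (1, 1, 1) and Δ = (-1, 8, 0), so the interior equations h_(i-1)·σ_(i-1) + 2(h_(i-1)+h_i)·σ_i + h_i·σ_(i+1) = 6(Δ_i − Δ_(i-1)) read
  1·σ_0 + 4·σ_1 + 1·σ_2 = 6(Δ_1 - Δ_0) = 54
  1·σ_1 + 4·σ_2 + 1·σ_3 = 6(Δ_2 - Δ_1) = -48
Clamped end conditions give two more equations: 2h_0·σ_0 + h_0·σ_1 = 6(Δ_0 - p'(0)) = 24 and h_2·σ_2 + 2h_2·σ_3 = 6(p'(3) - Δ_2) = 3.
Solving: σ_0 = 49/15, σ_1 = 262/15, σ_2 = -287/15, σ_3 = 166/15.

17.4667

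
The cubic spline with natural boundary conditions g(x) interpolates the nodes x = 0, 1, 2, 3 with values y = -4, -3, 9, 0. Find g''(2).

-38

Put M_i = g'' at the i-th knot. Here h = (1, 1, 1) and Δ = (1, 12, -9), so the interior equations h_(i-1)·M_(i-1) + 2(h_(i-1)+h_i)·M_i + h_i·M_(i+1) = 6(Δ_i − Δ_(i-1)) read
  1·M_0 + 4·M_1 + 1·M_2 = 6(Δ_1 - Δ_0) = 66
  1·M_1 + 4·M_2 + 1·M_3 = 6(Δ_2 - Δ_1) = -126
Natural end conditions: M_0 = M_3 = 0.
Solving: M_0 = 0, M_1 = 26, M_2 = -38, M_3 = 0.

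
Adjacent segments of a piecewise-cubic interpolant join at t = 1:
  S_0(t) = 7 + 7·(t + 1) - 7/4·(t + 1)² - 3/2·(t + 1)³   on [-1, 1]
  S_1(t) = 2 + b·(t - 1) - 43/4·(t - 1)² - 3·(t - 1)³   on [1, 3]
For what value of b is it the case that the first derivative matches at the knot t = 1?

-18

S_0'(t) = 7 - 7/2·(t + 1) - 9/2·(t + 1)², so S_0'(1) = -18. On the right, S_1'(1) = b, so b = -18.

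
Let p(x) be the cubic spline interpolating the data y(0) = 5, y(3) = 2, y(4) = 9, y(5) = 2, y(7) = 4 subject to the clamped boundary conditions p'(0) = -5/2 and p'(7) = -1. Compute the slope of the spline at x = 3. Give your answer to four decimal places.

Put m_i = p'' at the i-th knot. Here h = (3, 1, 1, 2) and Δ = (-1, 7, -7, 1), so the interior equations h_(i-1)·m_(i-1) + 2(h_(i-1)+h_i)·m_i + h_i·m_(i+1) = 6(Δ_i − Δ_(i-1)) read
  3·m_0 + 8·m_1 + 1·m_2 = 6(Δ_1 - Δ_0) = 48
  1·m_1 + 4·m_2 + 1·m_3 = 6(Δ_2 - Δ_1) = -84
  1·m_2 + 6·m_3 + 2·m_4 = 6(Δ_3 - Δ_2) = 48
Clamped end conditions give two more equations: 2h_0·m_0 + h_0·m_1 = 6(Δ_0 - p'(0)) = 9 and h_3·m_3 + 2h_3·m_4 = 6(p'(7) - Δ_3) = -12.
Forward elimination and back-substitution give m_0 = -315/79, m_1 = 867/79, m_2 = -2199/79, m_3 = 1293/79, m_4 = -1767/158.
On [3, 4], p'(x) = b_1 + 2c_1·(x - 3) + 3d_1·(x - 3)² with b_1 = Δ_1 - h_1(2m_1 + m_2)/6 = 1261/158, c_1 = m_1/2 = 867/158, d_1 = (m_2 - m_1)/(6h_1) = -511/79. So p'(3) = 1261/158.

7.9810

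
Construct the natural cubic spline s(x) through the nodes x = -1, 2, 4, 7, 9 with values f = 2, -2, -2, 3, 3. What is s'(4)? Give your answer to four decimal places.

1.0529

With M_i denoting the second derivative at x_i, h_i = 3, 2, 3, 2, and Δ_i = (y_(i+1) − y_i)/h_i = -4/3, 0, 5/3, 0:
  3·M_0 + 10·M_1 + 2·M_2 = 6(Δ_1 - Δ_0) = 8
  2·M_1 + 10·M_2 + 3·M_3 = 6(Δ_2 - Δ_1) = 10
  3·M_2 + 10·M_3 + 2·M_4 = 6(Δ_3 - Δ_2) = -10
Natural end conditions: M_0 = M_4 = 0.
Solving the tridiagonal system: M_0 = 0, M_1 = 78/145, M_2 = 38/29, M_3 = -202/145, M_4 = 0.
On [4, 7], s'(x) = b_2 + 2c_2·(x - 4) + 3d_2·(x - 4)² with b_2 = Δ_2 - h_2(2M_2 + M_3)/6 = 458/435, c_2 = M_2/2 = 19/29, d_2 = (M_3 - M_2)/(6h_2) = -196/1305. So s'(4) = 458/435.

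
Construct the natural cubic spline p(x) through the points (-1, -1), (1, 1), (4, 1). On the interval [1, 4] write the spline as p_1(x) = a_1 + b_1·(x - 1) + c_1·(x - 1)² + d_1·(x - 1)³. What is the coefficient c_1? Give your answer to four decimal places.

Put M_i = p'' at the i-th knot. Here h = (2, 3) and Δ = (1, 0), so the interior equations h_(i-1)·M_(i-1) + 2(h_(i-1)+h_i)·M_i + h_i·M_(i+1) = 6(Δ_i − Δ_(i-1)) read
  2·M_0 + 10·M_1 + 3·M_2 = 6(Δ_1 - Δ_0) = -6
Natural end conditions: M_0 = M_2 = 0.
Forward elimination and back-substitution give M_0 = 0, M_1 = -3/5, M_2 = 0.
On [1, 4], with p_1(x) = a_1 + b_1·(x - 1) + c_1·(x - 1)² + d_1·(x - 1)³: c_1 = M_1/2 = -3/10, d_1 = (M_2 - M_1)/(6h_1) = 1/30, b_1 = Δ_1 - h_1(2M_1 + M_2)/6 = 3/5.

-0.3000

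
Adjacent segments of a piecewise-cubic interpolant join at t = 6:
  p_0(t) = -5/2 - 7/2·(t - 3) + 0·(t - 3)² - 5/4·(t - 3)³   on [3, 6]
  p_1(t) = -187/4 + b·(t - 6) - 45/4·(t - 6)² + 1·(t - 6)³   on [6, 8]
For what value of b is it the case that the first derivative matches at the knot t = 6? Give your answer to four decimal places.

-37.2500

p_0'(t) = -7/2 + 0·(t - 3) - 15/4·(t - 3)², so p_0'(6) = -149/4. On the right, p_1'(6) = b, so b = -149/4.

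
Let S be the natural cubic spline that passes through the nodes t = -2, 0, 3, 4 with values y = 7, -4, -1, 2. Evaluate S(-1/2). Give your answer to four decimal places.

Let m_i = S''(x_i). Step sizes h_i = 2, 3, 1; slopes of the chords Δ_i = (y_(i+1) - y_i)/h_i = -11/2, 1, 3.
  2·m_0 + 10·m_1 + 3·m_2 = 6(Δ_1 - Δ_0) = 39
  3·m_1 + 8·m_2 + 1·m_3 = 6(Δ_2 - Δ_1) = 12
Natural end conditions: m_0 = m_3 = 0.
Solving the tridiagonal system: m_0 = 0, m_1 = 276/71, m_2 = 3/71, m_3 = 0.
On [-2, 0], S(t) = 7 - 965/142·(t + 2) + 0·(t + 2)² + 23/71·(t + 2)³.
With (t + 2) = 3/2: S(-1/2) = -1193/568.

-2.1004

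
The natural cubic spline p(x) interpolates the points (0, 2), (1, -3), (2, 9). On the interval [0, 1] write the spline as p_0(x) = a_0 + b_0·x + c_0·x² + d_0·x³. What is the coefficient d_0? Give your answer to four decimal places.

With M_i denoting the second derivative at x_i, h_i = 1, 1, and Δ_i = (y_(i+1) − y_i)/h_i = -5, 12:
  1·M_0 + 4·M_1 + 1·M_2 = 6(Δ_1 - Δ_0) = 102
Natural end conditions: M_0 = M_2 = 0.
Hence M_0 = 0, M_1 = 51/2, M_2 = 0.
On [0, 1], with p_0(x) = a_0 + b_0·x + c_0·x² + d_0·x³: c_0 = M_0/2 = 0, d_0 = (M_1 - M_0)/(6h_0) = 17/4, b_0 = Δ_0 - h_0(2M_0 + M_1)/6 = -37/4.

4.2500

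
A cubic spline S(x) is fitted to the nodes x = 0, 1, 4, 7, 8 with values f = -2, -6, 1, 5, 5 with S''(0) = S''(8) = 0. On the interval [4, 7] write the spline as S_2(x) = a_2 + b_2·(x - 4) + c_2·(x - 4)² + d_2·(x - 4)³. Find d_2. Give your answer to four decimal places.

0.0796

With m_i denoting the second derivative at x_i, h_i = 1, 3, 3, 1, and Δ_i = (y_(i+1) − y_i)/h_i = -4, 7/3, 4/3, 0:
  1·m_0 + 8·m_1 + 3·m_2 = 6(Δ_1 - Δ_0) = 38
  3·m_1 + 12·m_2 + 3·m_3 = 6(Δ_2 - Δ_1) = -6
  3·m_2 + 8·m_3 + 1·m_4 = 6(Δ_3 - Δ_2) = -8
Natural end conditions: m_0 = m_4 = 0.
Solving the tridiagonal system: m_0 = 0, m_1 = 563/104, m_2 = -23/13, m_3 = -35/104, m_4 = 0.
On [4, 7], with S_2(x) = a_2 + b_2·(x - 4) + c_2·(x - 4)² + d_2·(x - 4)³: c_2 = m_2/2 = -23/26, d_2 = (m_3 - m_2)/(6h_2) = 149/1872, b_2 = Δ_2 - h_2(2m_2 + m_3)/6 = 157/48.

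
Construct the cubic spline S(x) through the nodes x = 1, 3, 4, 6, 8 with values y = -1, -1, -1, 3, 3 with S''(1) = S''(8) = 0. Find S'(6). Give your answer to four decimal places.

1.4688

Write m_i for S''(x_i). With h_i = 2, 1, 2, 2 and divided differences Δ_i = 0, 0, 2, 0, the continuity of S' gives the tridiagonal system
  2·m_0 + 6·m_1 + 1·m_2 = 6(Δ_1 - Δ_0) = 0
  1·m_1 + 6·m_2 + 2·m_3 = 6(Δ_2 - Δ_1) = 12
  2·m_2 + 8·m_3 + 2·m_4 = 6(Δ_3 - Δ_2) = -12
Natural end conditions: m_0 = m_4 = 0.
Solving: m_0 = 0, m_1 = -15/32, m_2 = 45/16, m_3 = -141/64, m_4 = 0.
On [6, 8], S'(x) = b_3 + 2c_3·(x - 6) + 3d_3·(x - 6)² with b_3 = Δ_3 - h_3(2m_3 + m_4)/6 = 47/32, c_3 = m_3/2 = -141/128, d_3 = (m_4 - m_3)/(6h_3) = 47/256. So S'(6) = 47/32.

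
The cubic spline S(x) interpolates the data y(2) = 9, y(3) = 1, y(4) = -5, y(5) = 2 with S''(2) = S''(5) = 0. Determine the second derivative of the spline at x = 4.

Let M_i = S''(x_i). Step sizes h_i = 1, 1, 1; slopes of the chords Δ_i = (y_(i+1) - y_i)/h_i = -8, -6, 7.
  1·M_0 + 4·M_1 + 1·M_2 = 6(Δ_1 - Δ_0) = 12
  1·M_1 + 4·M_2 + 1·M_3 = 6(Δ_2 - Δ_1) = 78
Natural end conditions: M_0 = M_3 = 0.
Hence M_0 = 0, M_1 = -2, M_2 = 20, M_3 = 0.

20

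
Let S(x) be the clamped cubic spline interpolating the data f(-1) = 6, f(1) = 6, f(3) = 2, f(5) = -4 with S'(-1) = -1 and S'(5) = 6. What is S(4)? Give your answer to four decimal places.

Write M_i for S''(x_i). With h_i = 2, 2, 2 and divided differences Δ_i = 0, -2, -3, the continuity of S' gives the tridiagonal system
  2·M_0 + 8·M_1 + 2·M_2 = 6(Δ_1 - Δ_0) = -12
  2·M_1 + 8·M_2 + 2·M_3 = 6(Δ_2 - Δ_1) = -6
Clamped end conditions give two more equations: 2h_0·M_0 + h_0·M_1 = 6(Δ_0 - S'(-1)) = 6 and h_2·M_2 + 2h_2·M_3 = 6(S'(5) - Δ_2) = 54.
Forward elimination and back-substitution give M_0 = 29/15, M_1 = -13/15, M_2 = -67/15, M_3 = 236/15.
On [3, 5], S(x) = 2 - 79/15·(x - 3) - 67/30·(x - 3)² + 101/60·(x - 3)³.
With (x - 3) = 1: S(4) = -229/60.

-3.8167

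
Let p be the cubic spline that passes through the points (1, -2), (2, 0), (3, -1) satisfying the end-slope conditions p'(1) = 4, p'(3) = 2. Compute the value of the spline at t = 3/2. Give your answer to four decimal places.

Put σ_i = p'' at the i-th knot. Here h = (1, 1) and Δ = (2, -1), so the interior equations h_(i-1)·σ_(i-1) + 2(h_(i-1)+h_i)·σ_i + h_i·σ_(i+1) = 6(Δ_i − Δ_(i-1)) read
  1·σ_0 + 4·σ_1 + 1·σ_2 = 6(Δ_1 - Δ_0) = -18
Clamped end conditions give two more equations: 2h_0·σ_0 + h_0·σ_1 = 6(Δ_0 - p'(1)) = -12 and h_1·σ_1 + 2h_1·σ_2 = 6(p'(3) - Δ_1) = 18.
Solving the tridiagonal system: σ_0 = -5/2, σ_1 = -7, σ_2 = 25/2.
On [1, 2], p(t) = -2 + 4·(t - 1) - 5/4·(t - 1)² - 3/4·(t - 1)³.
With (t - 1) = 1/2: p(3/2) = -13/32.

-0.4063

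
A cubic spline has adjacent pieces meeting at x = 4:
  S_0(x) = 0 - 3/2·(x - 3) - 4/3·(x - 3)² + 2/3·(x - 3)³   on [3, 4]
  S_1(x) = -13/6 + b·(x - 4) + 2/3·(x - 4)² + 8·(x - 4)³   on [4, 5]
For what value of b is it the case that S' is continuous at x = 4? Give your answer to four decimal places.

-2.1667

S_0'(x) = -3/2 - 8/3·(x - 3) + 2·(x - 3)², so S_0'(4) = -13/6. On the right, S_1'(4) = b, so b = -13/6.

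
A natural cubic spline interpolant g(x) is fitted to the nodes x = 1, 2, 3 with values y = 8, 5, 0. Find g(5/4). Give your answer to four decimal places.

7.3672

Let M_i = g''(x_i). Step sizes h_i = 1, 1; slopes of the chords Δ_i = (y_(i+1) - y_i)/h_i = -3, -5.
  1·M_0 + 4·M_1 + 1·M_2 = 6(Δ_1 - Δ_0) = -12
Natural end conditions: M_0 = M_2 = 0.
Hence M_0 = 0, M_1 = -3, M_2 = 0.
On [1, 2], g(x) = 8 - 5/2·(x - 1) + 0·(x - 1)² - 1/2·(x - 1)³.
With (x - 1) = 1/4: g(5/4) = 943/128.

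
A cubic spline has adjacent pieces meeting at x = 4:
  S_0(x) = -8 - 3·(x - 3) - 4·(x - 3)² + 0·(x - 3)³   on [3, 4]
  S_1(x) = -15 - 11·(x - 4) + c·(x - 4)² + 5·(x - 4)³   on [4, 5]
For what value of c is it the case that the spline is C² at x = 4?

S_0''(x) = -8 + 0·(x - 3), so S_0''(4) = -8. On the right, S_1''(4) = 2c, so c = -4.

-4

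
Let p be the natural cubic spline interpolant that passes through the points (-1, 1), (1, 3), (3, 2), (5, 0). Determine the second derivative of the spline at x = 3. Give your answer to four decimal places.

-0.1000

With M_i denoting the second derivative at x_i, h_i = 2, 2, 2, and Δ_i = (y_(i+1) − y_i)/h_i = 1, -1/2, -1:
  2·M_0 + 8·M_1 + 2·M_2 = 6(Δ_1 - Δ_0) = -9
  2·M_1 + 8·M_2 + 2·M_3 = 6(Δ_2 - Δ_1) = -3
Natural end conditions: M_0 = M_3 = 0.
Solving the tridiagonal system: M_0 = 0, M_1 = -11/10, M_2 = -1/10, M_3 = 0.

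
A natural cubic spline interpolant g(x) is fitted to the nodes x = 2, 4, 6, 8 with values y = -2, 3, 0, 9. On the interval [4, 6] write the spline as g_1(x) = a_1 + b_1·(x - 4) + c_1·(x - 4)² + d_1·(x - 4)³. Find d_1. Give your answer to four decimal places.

0.8333

Let M_i = g''(x_i). Step sizes h_i = 2, 2, 2; slopes of the chords Δ_i = (y_(i+1) - y_i)/h_i = 5/2, -3/2, 9/2.
  2·M_0 + 8·M_1 + 2·M_2 = 6(Δ_1 - Δ_0) = -24
  2·M_1 + 8·M_2 + 2·M_3 = 6(Δ_2 - Δ_1) = 36
Natural end conditions: M_0 = M_3 = 0.
Solving the tridiagonal system: M_0 = 0, M_1 = -22/5, M_2 = 28/5, M_3 = 0.
On [4, 6], with g_1(x) = a_1 + b_1·(x - 4) + c_1·(x - 4)² + d_1·(x - 4)³: c_1 = M_1/2 = -11/5, d_1 = (M_2 - M_1)/(6h_1) = 5/6, b_1 = Δ_1 - h_1(2M_1 + M_2)/6 = -13/30.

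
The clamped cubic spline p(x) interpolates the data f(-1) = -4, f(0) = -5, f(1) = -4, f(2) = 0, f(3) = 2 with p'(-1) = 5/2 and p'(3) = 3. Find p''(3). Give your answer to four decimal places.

5.8036

Let m_i = p''(x_i). Step sizes h_i = 1, 1, 1, 1; slopes of the chords Δ_i = (y_(i+1) - y_i)/h_i = -1, 1, 4, 2.
  1·m_0 + 4·m_1 + 1·m_2 = 6(Δ_1 - Δ_0) = 12
  1·m_1 + 4·m_2 + 1·m_3 = 6(Δ_2 - Δ_1) = 18
  1·m_2 + 4·m_3 + 1·m_4 = 6(Δ_3 - Δ_2) = -12
Clamped end conditions give two more equations: 2h_0·m_0 + h_0·m_1 = 6(Δ_0 - p'(-1)) = -21 and h_3·m_3 + 2h_3·m_4 = 6(p'(3) - Δ_3) = 6.
Forward elimination and back-substitution give m_0 = -731/56, m_1 = 143/28, m_2 = 37/8, m_3 = -157/28, m_4 = 325/56.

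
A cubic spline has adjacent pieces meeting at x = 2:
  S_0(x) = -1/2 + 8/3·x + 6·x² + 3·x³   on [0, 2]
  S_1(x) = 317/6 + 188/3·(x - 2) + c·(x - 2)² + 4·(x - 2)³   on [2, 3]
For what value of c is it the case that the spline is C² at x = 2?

S_0''(x) = 12 + 18·x, so S_0''(2) = 48. On the right, S_1''(2) = 2c, so c = 24.

24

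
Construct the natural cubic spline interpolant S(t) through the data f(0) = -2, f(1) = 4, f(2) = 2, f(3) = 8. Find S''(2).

Put m_i = S'' at the i-th knot. Here h = (1, 1, 1) and Δ = (6, -2, 6), so the interior equations h_(i-1)·m_(i-1) + 2(h_(i-1)+h_i)·m_i + h_i·m_(i+1) = 6(Δ_i − Δ_(i-1)) read
  1·m_0 + 4·m_1 + 1·m_2 = 6(Δ_1 - Δ_0) = -48
  1·m_1 + 4·m_2 + 1·m_3 = 6(Δ_2 - Δ_1) = 48
Natural end conditions: m_0 = m_3 = 0.
Forward elimination and back-substitution give m_0 = 0, m_1 = -16, m_2 = 16, m_3 = 0.

16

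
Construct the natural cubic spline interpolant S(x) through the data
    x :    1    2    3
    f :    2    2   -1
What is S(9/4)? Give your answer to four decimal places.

With σ_i denoting the second derivative at x_i, h_i = 1, 1, and Δ_i = (y_(i+1) − y_i)/h_i = 0, -3:
  1·σ_0 + 4·σ_1 + 1·σ_2 = 6(Δ_1 - Δ_0) = -18
Natural end conditions: σ_0 = σ_2 = 0.
Forward elimination and back-substitution give σ_0 = 0, σ_1 = -9/2, σ_2 = 0.
On [2, 3], S(x) = 2 - 3/2·(x - 2) - 9/4·(x - 2)² + 3/4·(x - 2)³.
With (x - 2) = 1/4: S(9/4) = 383/256.

1.4961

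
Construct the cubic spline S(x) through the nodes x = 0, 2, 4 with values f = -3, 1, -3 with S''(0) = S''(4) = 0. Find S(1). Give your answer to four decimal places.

-0.2500

Put σ_i = S'' at the i-th knot. Here h = (2, 2) and Δ = (2, -2), so the interior equations h_(i-1)·σ_(i-1) + 2(h_(i-1)+h_i)·σ_i + h_i·σ_(i+1) = 6(Δ_i − Δ_(i-1)) read
  2·σ_0 + 8·σ_1 + 2·σ_2 = 6(Δ_1 - Δ_0) = -24
Natural end conditions: σ_0 = σ_2 = 0.
Hence σ_0 = 0, σ_1 = -3, σ_2 = 0.
On [0, 2], S(x) = -3 + 3·x + 0·x² - 1/4·x³.
With x = 1: S(1) = -1/4.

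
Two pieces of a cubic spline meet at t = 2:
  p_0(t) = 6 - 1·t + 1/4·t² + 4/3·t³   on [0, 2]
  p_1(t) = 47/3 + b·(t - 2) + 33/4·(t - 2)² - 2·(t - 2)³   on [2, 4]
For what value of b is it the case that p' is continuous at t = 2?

p_0'(t) = -1 + 1/2·t + 4·t², so p_0'(2) = 16. On the right, p_1'(2) = b, so b = 16.

16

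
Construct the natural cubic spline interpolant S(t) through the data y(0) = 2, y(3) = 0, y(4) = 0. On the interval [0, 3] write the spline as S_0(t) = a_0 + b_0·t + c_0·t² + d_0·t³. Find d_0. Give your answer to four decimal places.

Put M_i = S'' at the i-th knot. Here h = (3, 1) and Δ = (-2/3, 0), so the interior equations h_(i-1)·M_(i-1) + 2(h_(i-1)+h_i)·M_i + h_i·M_(i+1) = 6(Δ_i − Δ_(i-1)) read
  3·M_0 + 8·M_1 + 1·M_2 = 6(Δ_1 - Δ_0) = 4
Natural end conditions: M_0 = M_2 = 0.
Solving the tridiagonal system: M_0 = 0, M_1 = 1/2, M_2 = 0.
On [0, 3], with S_0(t) = a_0 + b_0·t + c_0·t² + d_0·t³: c_0 = M_0/2 = 0, d_0 = (M_1 - M_0)/(6h_0) = 1/36, b_0 = Δ_0 - h_0(2M_0 + M_1)/6 = -11/12.

0.0278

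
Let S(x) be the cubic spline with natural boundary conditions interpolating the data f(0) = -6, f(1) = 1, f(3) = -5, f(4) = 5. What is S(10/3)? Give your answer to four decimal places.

-2.8009

Put M_i = S'' at the i-th knot. Here h = (1, 2, 1) and Δ = (7, -3, 10), so the interior equations h_(i-1)·M_(i-1) + 2(h_(i-1)+h_i)·M_i + h_i·M_(i+1) = 6(Δ_i − Δ_(i-1)) read
  1·M_0 + 6·M_1 + 2·M_2 = 6(Δ_1 - Δ_0) = -60
  2·M_1 + 6·M_2 + 1·M_3 = 6(Δ_2 - Δ_1) = 78
Natural end conditions: M_0 = M_3 = 0.
Hence M_0 = 0, M_1 = -129/8, M_2 = 147/8, M_3 = 0.
On [3, 4], S(x) = -5 + 31/8·(x - 3) + 147/16·(x - 3)² - 49/16·(x - 3)³.
With (x - 3) = 1/3: S(10/3) = -605/216.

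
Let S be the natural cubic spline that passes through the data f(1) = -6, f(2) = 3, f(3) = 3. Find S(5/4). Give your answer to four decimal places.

-3.2227

With σ_i denoting the second derivative at x_i, h_i = 1, 1, and Δ_i = (y_(i+1) − y_i)/h_i = 9, 0:
  1·σ_0 + 4·σ_1 + 1·σ_2 = 6(Δ_1 - Δ_0) = -54
Natural end conditions: σ_0 = σ_2 = 0.
Solving the tridiagonal system: σ_0 = 0, σ_1 = -27/2, σ_2 = 0.
On [1, 2], S(x) = -6 + 45/4·(x - 1) + 0·(x - 1)² - 9/4·(x - 1)³.
With (x - 1) = 1/4: S(5/4) = -825/256.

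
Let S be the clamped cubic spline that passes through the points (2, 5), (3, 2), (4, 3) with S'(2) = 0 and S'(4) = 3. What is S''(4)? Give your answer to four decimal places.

1.5000

With M_i denoting the second derivative at x_i, h_i = 1, 1, and Δ_i = (y_(i+1) − y_i)/h_i = -3, 1:
  1·M_0 + 4·M_1 + 1·M_2 = 6(Δ_1 - Δ_0) = 24
Clamped end conditions give two more equations: 2h_0·M_0 + h_0·M_1 = 6(Δ_0 - S'(2)) = -18 and h_1·M_1 + 2h_1·M_2 = 6(S'(4) - Δ_1) = 12.
Forward elimination and back-substitution give M_0 = -27/2, M_1 = 9, M_2 = 3/2.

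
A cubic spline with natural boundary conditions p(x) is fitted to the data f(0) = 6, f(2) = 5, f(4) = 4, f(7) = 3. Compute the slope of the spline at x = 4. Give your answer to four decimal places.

Put σ_i = p'' at the i-th knot. Here h = (2, 2, 3) and Δ = (-1/2, -1/2, -1/3), so the interior equations h_(i-1)·σ_(i-1) + 2(h_(i-1)+h_i)·σ_i + h_i·σ_(i+1) = 6(Δ_i − Δ_(i-1)) read
  2·σ_0 + 8·σ_1 + 2·σ_2 = 6(Δ_1 - Δ_0) = 0
  2·σ_1 + 10·σ_2 + 3·σ_3 = 6(Δ_2 - Δ_1) = 1
Natural end conditions: σ_0 = σ_3 = 0.
Solving: σ_0 = 0, σ_1 = -1/38, σ_2 = 2/19, σ_3 = 0.
On [4, 7], p'(x) = b_2 + 2c_2·(x - 4) + 3d_2·(x - 4)² with b_2 = Δ_2 - h_2(2σ_2 + σ_3)/6 = -25/57, c_2 = σ_2/2 = 1/19, d_2 = (σ_3 - σ_2)/(6h_2) = -1/171. So p'(4) = -25/57.

-0.4386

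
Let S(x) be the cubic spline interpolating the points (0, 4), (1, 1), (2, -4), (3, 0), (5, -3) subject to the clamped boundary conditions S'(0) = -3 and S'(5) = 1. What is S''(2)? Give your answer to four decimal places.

18.6463

Let M_i = S''(x_i). Step sizes h_i = 1, 1, 1, 2; slopes of the chords Δ_i = (y_(i+1) - y_i)/h_i = -3, -5, 4, -3/2.
  1·M_0 + 4·M_1 + 1·M_2 = 6(Δ_1 - Δ_0) = -12
  1·M_1 + 4·M_2 + 1·M_3 = 6(Δ_2 - Δ_1) = 54
  1·M_2 + 6·M_3 + 2·M_4 = 6(Δ_3 - Δ_2) = -33
Clamped end conditions give two more equations: 2h_0·M_0 + h_0·M_1 = 6(Δ_0 - S'(0)) = 0 and h_3·M_3 + 2h_3·M_4 = 6(S'(5) - Δ_3) = 15.
Solving the tridiagonal system: M_0 = 359/82, M_1 = -359/41, M_2 = 1529/82, M_3 = -485/41, M_4 = 1585/164.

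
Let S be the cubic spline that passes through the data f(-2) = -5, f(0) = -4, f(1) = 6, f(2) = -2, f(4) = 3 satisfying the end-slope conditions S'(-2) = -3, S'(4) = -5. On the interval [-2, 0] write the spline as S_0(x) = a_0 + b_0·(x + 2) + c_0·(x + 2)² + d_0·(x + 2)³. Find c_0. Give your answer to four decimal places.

-1.5667

Write M_i for S''(x_i). With h_i = 2, 1, 1, 2 and divided differences Δ_i = 1/2, 10, -8, 5/2, the continuity of S' gives the tridiagonal system
  2·M_0 + 6·M_1 + 1·M_2 = 6(Δ_1 - Δ_0) = 57
  1·M_1 + 4·M_2 + 1·M_3 = 6(Δ_2 - Δ_1) = -108
  1·M_2 + 6·M_3 + 2·M_4 = 6(Δ_3 - Δ_2) = 63
Clamped end conditions give two more equations: 2h_0·M_0 + h_0·M_1 = 6(Δ_0 - S'(-2)) = 21 and h_3·M_3 + 2h_3·M_4 = 6(S'(4) - Δ_3) = -45.
Forward elimination and back-substitution give M_0 = -47/15, M_1 = 503/30, M_2 = -112/3, M_3 = 737/30, M_4 = -353/15.
On [-2, 0], with S_0(x) = a_0 + b_0·(x + 2) + c_0·(x + 2)² + d_0·(x + 2)³: c_0 = M_0/2 = -47/30, d_0 = (M_1 - M_0)/(6h_0) = 199/120, b_0 = Δ_0 - h_0(2M_0 + M_1)/6 = -3.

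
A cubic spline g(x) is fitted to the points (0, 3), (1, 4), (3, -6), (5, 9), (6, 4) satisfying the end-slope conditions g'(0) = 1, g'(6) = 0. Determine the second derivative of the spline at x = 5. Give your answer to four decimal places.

Let M_i = g''(x_i). Step sizes h_i = 1, 2, 2, 1; slopes of the chords Δ_i = (y_(i+1) - y_i)/h_i = 1, -5, 15/2, -5.
  1·M_0 + 6·M_1 + 2·M_2 = 6(Δ_1 - Δ_0) = -36
  2·M_1 + 8·M_2 + 2·M_3 = 6(Δ_2 - Δ_1) = 75
  2·M_2 + 6·M_3 + 1·M_4 = 6(Δ_3 - Δ_2) = -75
Clamped end conditions give two more equations: 2h_0·M_0 + h_0·M_1 = 6(Δ_0 - g'(0)) = 0 and h_3·M_3 + 2h_3·M_4 = 6(g'(6) - Δ_3) = 30.
Hence M_0 = 875/132, M_1 = -875/66, M_2 = 443/24, M_3 = -1523/66, M_4 = 3503/132.

-23.0758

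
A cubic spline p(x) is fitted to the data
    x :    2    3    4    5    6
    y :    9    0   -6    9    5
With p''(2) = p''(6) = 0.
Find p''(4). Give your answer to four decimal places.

Write m_i for p''(x_i). With h_i = 1, 1, 1, 1 and divided differences Δ_i = -9, -6, 15, -4, the continuity of p' gives the tridiagonal system
  1·m_0 + 4·m_1 + 1·m_2 = 6(Δ_1 - Δ_0) = 18
  1·m_1 + 4·m_2 + 1·m_3 = 6(Δ_2 - Δ_1) = 126
  1·m_2 + 4·m_3 + 1·m_4 = 6(Δ_3 - Δ_2) = -114
Natural end conditions: m_0 = m_4 = 0.
Solving the tridiagonal system: m_0 = 0, m_1 = -87/14, m_2 = 300/7, m_3 = -549/14, m_4 = 0.

42.8571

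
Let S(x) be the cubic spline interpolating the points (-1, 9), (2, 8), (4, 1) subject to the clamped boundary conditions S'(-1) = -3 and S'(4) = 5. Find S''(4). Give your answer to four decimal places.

With M_i denoting the second derivative at x_i, h_i = 3, 2, and Δ_i = (y_(i+1) − y_i)/h_i = -1/3, -7/2:
  3·M_0 + 10·M_1 + 2·M_2 = 6(Δ_1 - Δ_0) = -19
Clamped end conditions give two more equations: 2h_0·M_0 + h_0·M_1 = 6(Δ_0 - S'(-1)) = 16 and h_1·M_1 + 2h_1·M_2 = 6(S'(4) - Δ_1) = 51.
Hence M_0 = 37/6, M_1 = -7, M_2 = 65/4.

16.2500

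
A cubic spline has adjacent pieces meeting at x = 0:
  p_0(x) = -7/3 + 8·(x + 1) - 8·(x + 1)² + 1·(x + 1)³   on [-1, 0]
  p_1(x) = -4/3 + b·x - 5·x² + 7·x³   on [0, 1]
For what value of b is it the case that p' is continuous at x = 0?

p_0'(x) = 8 - 16·(x + 1) + 3·(x + 1)², so p_0'(0) = -5. On the right, p_1'(0) = b, so b = -5.

-5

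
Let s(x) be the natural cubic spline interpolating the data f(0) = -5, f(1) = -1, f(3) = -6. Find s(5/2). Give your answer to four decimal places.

Put M_i = s'' at the i-th knot. Here h = (1, 2) and Δ = (4, -5/2), so the interior equations h_(i-1)·M_(i-1) + 2(h_(i-1)+h_i)·M_i + h_i·M_(i+1) = 6(Δ_i − Δ_(i-1)) read
  1·M_0 + 6·M_1 + 2·M_2 = 6(Δ_1 - Δ_0) = -39
Natural end conditions: M_0 = M_2 = 0.
Forward elimination and back-substitution give M_0 = 0, M_1 = -13/2, M_2 = 0.
On [1, 3], s(x) = -1 + 11/6·(x - 1) - 13/4·(x - 1)² + 13/24·(x - 1)³.
With (x - 1) = 3/2: s(5/2) = -239/64.

-3.7344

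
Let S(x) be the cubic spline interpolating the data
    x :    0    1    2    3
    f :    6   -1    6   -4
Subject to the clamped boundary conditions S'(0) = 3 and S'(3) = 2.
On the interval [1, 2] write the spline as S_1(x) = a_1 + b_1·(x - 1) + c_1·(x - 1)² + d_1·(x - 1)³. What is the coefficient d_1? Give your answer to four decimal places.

-16.8000

Write σ_i for S''(x_i). With h_i = 1, 1, 1 and divided differences Δ_i = -7, 7, -10, the continuity of S' gives the tridiagonal system
  1·σ_0 + 4·σ_1 + 1·σ_2 = 6(Δ_1 - Δ_0) = 84
  1·σ_1 + 4·σ_2 + 1·σ_3 = 6(Δ_2 - Δ_1) = -102
Clamped end conditions give two more equations: 2h_0·σ_0 + h_0·σ_1 = 6(Δ_0 - S'(0)) = -60 and h_2·σ_2 + 2h_2·σ_3 = 6(S'(3) - Δ_2) = 72.
Solving the tridiagonal system: σ_0 = -808/15, σ_1 = 716/15, σ_2 = -796/15, σ_3 = 938/15.
On [1, 2], with S_1(x) = a_1 + b_1·(x - 1) + c_1·(x - 1)² + d_1·(x - 1)³: c_1 = σ_1/2 = 358/15, d_1 = (σ_2 - σ_1)/(6h_1) = -84/5, b_1 = Δ_1 - h_1(2σ_1 + σ_2)/6 = -1/15.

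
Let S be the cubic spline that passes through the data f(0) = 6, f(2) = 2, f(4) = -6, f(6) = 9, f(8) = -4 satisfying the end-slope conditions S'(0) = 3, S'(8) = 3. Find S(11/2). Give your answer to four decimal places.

Put m_i = S'' at the i-th knot. Here h = (2, 2, 2, 2) and Δ = (-2, -4, 15/2, -13/2), so the interior equations h_(i-1)·m_(i-1) + 2(h_(i-1)+h_i)·m_i + h_i·m_(i+1) = 6(Δ_i − Δ_(i-1)) read
  2·m_0 + 8·m_1 + 2·m_2 = 6(Δ_1 - Δ_0) = -12
  2·m_1 + 8·m_2 + 2·m_3 = 6(Δ_2 - Δ_1) = 69
  2·m_2 + 8·m_3 + 2·m_4 = 6(Δ_3 - Δ_2) = -84
Clamped end conditions give two more equations: 2h_0·m_0 + h_0·m_1 = 6(Δ_0 - S'(0)) = -30 and h_3·m_3 + 2h_3·m_4 = 6(S'(8) - Δ_3) = 57.
Hence m_0 = -45/8, m_1 = -15/4, m_2 = 117/8, m_3 = -81/4, m_4 = 195/8.
On [4, 6], S(x) = -6 + 9/2·(x - 4) + 117/16·(x - 4)² - 93/32·(x - 4)³.
With (x - 4) = 3/2: S(11/2) = 1893/256.

7.3945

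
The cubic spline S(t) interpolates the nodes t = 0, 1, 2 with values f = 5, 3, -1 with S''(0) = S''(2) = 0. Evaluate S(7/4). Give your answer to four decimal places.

0.1172

Write M_i for S''(x_i). With h_i = 1, 1 and divided differences Δ_i = -2, -4, the continuity of S' gives the tridiagonal system
  1·M_0 + 4·M_1 + 1·M_2 = 6(Δ_1 - Δ_0) = -12
Natural end conditions: M_0 = M_2 = 0.
Solving the tridiagonal system: M_0 = 0, M_1 = -3, M_2 = 0.
On [1, 2], S(t) = 3 - 3·(t - 1) - 3/2·(t - 1)² + 1/2·(t - 1)³.
With (t - 1) = 3/4: S(7/4) = 15/128.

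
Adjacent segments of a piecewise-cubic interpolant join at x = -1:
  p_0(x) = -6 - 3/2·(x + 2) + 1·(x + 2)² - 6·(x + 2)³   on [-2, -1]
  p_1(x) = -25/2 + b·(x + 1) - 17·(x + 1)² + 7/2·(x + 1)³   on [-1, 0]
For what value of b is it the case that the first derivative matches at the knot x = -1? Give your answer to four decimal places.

p_0'(x) = -3/2 + 2·(x + 2) - 18·(x + 2)², so p_0'(-1) = -35/2. On the right, p_1'(-1) = b, so b = -35/2.

-17.5000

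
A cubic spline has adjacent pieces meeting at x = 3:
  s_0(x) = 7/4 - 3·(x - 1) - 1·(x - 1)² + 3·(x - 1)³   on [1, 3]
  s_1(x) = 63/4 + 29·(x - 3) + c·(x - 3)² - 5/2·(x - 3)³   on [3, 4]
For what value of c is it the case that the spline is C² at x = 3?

17

s_0''(x) = -2 + 18·(x - 1), so s_0''(3) = 34. On the right, s_1''(3) = 2c, so c = 17.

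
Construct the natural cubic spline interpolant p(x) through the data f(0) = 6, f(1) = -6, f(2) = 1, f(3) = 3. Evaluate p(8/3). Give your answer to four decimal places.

3.1037

Write m_i for p''(x_i). With h_i = 1, 1, 1 and divided differences Δ_i = -12, 7, 2, the continuity of p' gives the tridiagonal system
  1·m_0 + 4·m_1 + 1·m_2 = 6(Δ_1 - Δ_0) = 114
  1·m_1 + 4·m_2 + 1·m_3 = 6(Δ_2 - Δ_1) = -30
Natural end conditions: m_0 = m_3 = 0.
Solving: m_0 = 0, m_1 = 162/5, m_2 = -78/5, m_3 = 0.
On [2, 3], p(x) = 1 + 36/5·(x - 2) - 39/5·(x - 2)² + 13/5·(x - 2)³.
With (x - 2) = 2/3: p(8/3) = 419/135.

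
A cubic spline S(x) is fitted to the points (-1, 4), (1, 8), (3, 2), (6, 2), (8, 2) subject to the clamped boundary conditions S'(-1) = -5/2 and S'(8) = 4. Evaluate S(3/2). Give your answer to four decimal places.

Let σ_i = S''(x_i). Step sizes h_i = 2, 2, 3, 2; slopes of the chords Δ_i = (y_(i+1) - y_i)/h_i = 2, -3, 0, 0.
  2·σ_0 + 8·σ_1 + 2·σ_2 = 6(Δ_1 - Δ_0) = -30
  2·σ_1 + 10·σ_2 + 3·σ_3 = 6(Δ_2 - Δ_1) = 18
  3·σ_2 + 10·σ_3 + 2·σ_4 = 6(Δ_3 - Δ_2) = 0
Clamped end conditions give two more equations: 2h_0·σ_0 + h_0·σ_1 = 6(Δ_0 - S'(-1)) = 27 and h_3·σ_3 + 2h_3·σ_4 = 6(S'(8) - Δ_3) = 24.
Solving: σ_0 = 616/59, σ_1 = -871/118, σ_2 = 241/59, σ_3 = -159/59, σ_4 = 867/118.
On [1, 3], S(x) = 8 + 33/59·(x - 1) - 871/236·(x - 1)² + 451/472·(x - 1)³.
With (x - 1) = 1/2: S(3/2) = 28231/3776.

7.4764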